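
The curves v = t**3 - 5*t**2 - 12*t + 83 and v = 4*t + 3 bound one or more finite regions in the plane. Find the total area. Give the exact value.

Set the curves equal: t**3 - 5*t**2 - 12*t + 83 = 4*t + 3, so t**3 - 5*t**2 - 16*t + 80 = 0, which factors as (t - 5)*(t - 4)*(t + 4) = 0. The curves meet at t = -4, 4, 5.
On [-4, 4], v = t**3 - 5*t**2 - 12*t + 83 is on top; that piece has area ∫[-4,4] (t**3 - 5*t**2 - 16*t + 80) dt = 1280/3.
On [4, 5], v = 4*t + 3 is on top; that piece has area ∫[4,5] (-(t**3 - 5*t**2 - 16*t + 80)) dt = 17/12.
Total enclosed area = 1280/3 + 17/12 = 5137/12.

5137/12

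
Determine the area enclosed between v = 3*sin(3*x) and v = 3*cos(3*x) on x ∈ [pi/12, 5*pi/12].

On [pi/12, 5*pi/12], (3*sin(3*x)) - (3*cos(3*x)) = 3*sin(3*x) - 3*cos(3*x) is ≥ 0 throughout, so the area is a single integral of |3*sin(3*x) - 3*cos(3*x)|.
∫[pi/12,5*pi/12] (3*sin(3*x) - 3*cos(3*x)) dx = 2*sqrt(2).

2*sqrt(2)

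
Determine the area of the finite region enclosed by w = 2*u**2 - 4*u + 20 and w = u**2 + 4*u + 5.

4/3

Set the curves equal: 2*u**2 - 4*u + 20 = u**2 + 4*u + 5, so u**2 - 8*u + 15 = 0, which factors as (u - 5)*(u - 3) = 0. The curves meet at u = 3, 5.
On [3, 5], w = u**2 + 4*u + 5 is on top; that piece has area ∫[3,5] (-(u**2 - 8*u + 15)) du = 4/3.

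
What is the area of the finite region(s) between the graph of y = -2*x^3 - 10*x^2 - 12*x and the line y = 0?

37/6

The curve meets the x-axis where -2*x^3 - 10*x^2 - 12*x = 0, i.e. -2*x*(x + 2)*(x + 3) = 0, at x = -3, -2, 0.
On [-3, -2] the curve lies below the axis; ∫[-3,-2] (-2*x^3 - 10*x^2 - 12*x) dx = -5/6, giving area 5/6.
On [-2, 0] the curve lies above the axis; ∫[-2,0] (-2*x^3 - 10*x^2 - 12*x) dx = 16/3, giving area 16/3.
Total area = 5/6 + 16/3 = 37/6.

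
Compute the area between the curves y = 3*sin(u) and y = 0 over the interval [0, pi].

6

On [0, pi], (3*sin(u)) - (0) = 3*sin(u) is ≥ 0 throughout, so the area is a single integral of |3*sin(u)|.
∫[0,pi] (3*sin(u)) du = 6.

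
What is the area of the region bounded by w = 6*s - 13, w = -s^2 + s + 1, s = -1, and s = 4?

The difference (6*s - 13) - (-s^2 + s + 1) = s^2 + 5*s - 14 changes sign at s = 2 inside [-1, 4], so split the integral there.
∫[-1,2] (s^2 + 5*s - 14) ds = -63/2; the area of that piece is 63/2.
∫[2,4] (s^2 + 5*s - 14) ds = 62/3.
Total area = 63/2 + 62/3 = 313/6.

313/6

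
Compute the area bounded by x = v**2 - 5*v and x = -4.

9/2

Both boundary curves give x as a function of v, so integrate with respect to v. Setting them equal: v**2 - 5*v + 4 = 0, i.e. (v - 4)*(v - 1) = 0, so they meet at v = 1, 4.
For v in [1, 4], x = v**2 - 5*v is on the left; area = ∫[1,4] (-(v**2 - 5*v + 4)) dv = 9/2.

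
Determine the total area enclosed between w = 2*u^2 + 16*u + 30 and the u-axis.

The curve meets the u-axis where 2*u^2 + 16*u + 30 = 0, i.e. 2*(u + 3)*(u + 5) = 0, at u = -5, -3.
On [-5, -3] the curve lies below the axis; ∫[-5,-3] (2*u^2 + 16*u + 30) du = -8/3, giving area 8/3.

8/3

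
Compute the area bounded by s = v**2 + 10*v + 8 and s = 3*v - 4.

Both boundary curves give s as a function of v, so integrate with respect to v. Setting them equal: v**2 + 7*v + 12 = 0, i.e. (v + 3)*(v + 4) = 0, so they meet at v = -4, -3.
For v in [-4, -3], s = v**2 + 10*v + 8 is on the left; area = ∫[-4,-3] (-(v**2 + 7*v + 12)) dv = 1/6.

1/6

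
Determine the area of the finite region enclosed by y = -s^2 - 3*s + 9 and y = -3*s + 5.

32/3

Set the curves equal: -s^2 - 3*s + 9 = -3*s + 5, so -s^2 + 4 = 0, which factors as -(s - 2)*(s + 2) = 0. The curves meet at s = -2, 2.
On [-2, 2], y = -s^2 - 3*s + 9 is on top; that piece has area ∫[-2,2] (-s^2 + 4) ds = 32/3.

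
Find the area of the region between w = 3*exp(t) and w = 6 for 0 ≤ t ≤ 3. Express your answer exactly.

The difference (3*exp(t)) - (6) = 3*exp(t) - 6 changes sign at t = log(2) inside [0, 3], so split the integral there.
∫[0,log(2)] (3*exp(t) - 6) dt = 3 - log(64); the area of that piece is -3 + log(64).
∫[log(2),3] (3*exp(t) - 6) dt = -24 + 6*log(2) + 3*exp(3).
Total area = (-3 + log(64)) + (-24 + 6*log(2) + 3*exp(3)) = -27 + 12*log(2) + 3*exp(3).

-27 + 12*log(2) + 3*exp(3)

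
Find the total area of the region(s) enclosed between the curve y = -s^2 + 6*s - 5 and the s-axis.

32/3

The curve meets the s-axis where -s^2 + 6*s - 5 = 0, i.e. -(s - 5)*(s - 1) = 0, at s = 1, 5.
On [1, 5] the curve lies above the axis; ∫[1,5] (-s^2 + 6*s - 5) ds = 32/3, giving area 32/3.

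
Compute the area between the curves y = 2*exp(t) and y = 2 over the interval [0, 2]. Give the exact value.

On [0, 2], (2*exp(t)) - (2) = 2*exp(t) - 2 is ≥ 0 throughout, so the area is a single integral of |2*exp(t) - 2|.
∫[0,2] (2*exp(t) - 2) dt = -6 + 2*exp(2).

-6 + 2*exp(2)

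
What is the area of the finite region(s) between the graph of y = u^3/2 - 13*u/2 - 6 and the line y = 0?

407/8

The curve meets the u-axis where u^3/2 - 13*u/2 - 6 = 0, i.e. (u - 4)*(u + 1)*(u + 3)/2 = 0, at u = -3, -1, 4.
On [-3, -1] the curve lies above the axis; ∫[-3,-1] (u^3/2 - 13*u/2 - 6) du = 4, giving area 4.
On [-1, 4] the curve lies below the axis; ∫[-1,4] (u^3/2 - 13*u/2 - 6) du = -375/8, giving area 375/8.
Total area = 4 + 375/8 = 407/8.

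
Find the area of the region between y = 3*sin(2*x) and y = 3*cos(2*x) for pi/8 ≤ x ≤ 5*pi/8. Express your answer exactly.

3*sqrt(2)

On [pi/8, 5*pi/8], (3*sin(2*x)) - (3*cos(2*x)) = 3*sin(2*x) - 3*cos(2*x) is ≥ 0 throughout, so the area is a single integral of |3*sin(2*x) - 3*cos(2*x)|.
∫[pi/8,5*pi/8] (3*sin(2*x) - 3*cos(2*x)) dx = 3*sqrt(2).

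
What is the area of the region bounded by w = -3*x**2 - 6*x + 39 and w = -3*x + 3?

Set the curves equal: -3*x**2 - 6*x + 39 = -3*x + 3, so -3*x**2 - 3*x + 36 = 0, which factors as -3*(x - 3)*(x + 4) = 0. The curves meet at x = -4, 3.
On [-4, 3], w = -3*x**2 - 6*x + 39 is on top; that piece has area ∫[-4,3] (-3*x**2 - 3*x + 36) dx = 343/2.

343/2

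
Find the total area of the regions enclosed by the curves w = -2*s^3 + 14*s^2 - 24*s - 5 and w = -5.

71/3

Set the curves equal: -2*s^3 + 14*s^2 - 24*s - 5 = -5, so -2*s^3 + 14*s^2 - 24*s = 0, which factors as -2*s*(s - 4)*(s - 3) = 0. The curves meet at s = 0, 3, 4.
On [0, 3], w = -5 is on top; that piece has area ∫[0,3] (-(-2*s^3 + 14*s^2 - 24*s)) ds = 45/2.
On [3, 4], w = -2*s^3 + 14*s^2 - 24*s - 5 is on top; that piece has area ∫[3,4] (-2*s^3 + 14*s^2 - 24*s) ds = 7/6.
Total enclosed area = 45/2 + 7/6 = 71/3.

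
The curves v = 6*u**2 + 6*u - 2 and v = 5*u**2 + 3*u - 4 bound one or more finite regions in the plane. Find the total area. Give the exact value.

Set the curves equal: 6*u**2 + 6*u - 2 = 5*u**2 + 3*u - 4, so u**2 + 3*u + 2 = 0, which factors as (u + 1)*(u + 2) = 0. The curves meet at u = -2, -1.
On [-2, -1], v = 5*u**2 + 3*u - 4 is on top; that piece has area ∫[-2,-1] (-(u**2 + 3*u + 2)) du = 1/6.

1/6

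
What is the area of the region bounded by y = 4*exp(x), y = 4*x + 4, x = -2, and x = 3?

On [-2, 3], (4*exp(x)) - (4*x + 4) = -4*x + 4*exp(x) - 4 is ≥ 0 throughout, so the area is a single integral of |-4*x + 4*exp(x) - 4|.
∫[-2,3] (-4*x + 4*exp(x) - 4) dx = -30 - 4*exp(-2) + 4*exp(3).

-30 - 4*exp(-2) + 4*exp(3)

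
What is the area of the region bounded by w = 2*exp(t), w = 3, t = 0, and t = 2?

The difference (2*exp(t)) - (3) = 2*exp(t) - 3 changes sign at t = log(3/2) inside [0, 2], so split the integral there.
∫[0,log(3/2)] (2*exp(t) - 3) dt = log(8/27) + 1; the area of that piece is -1 + log(27/8).
∫[log(3/2),2] (2*exp(t) - 3) dt = -9 - 3*log(2) + 3*log(3) + 2*exp(2).
Total area = (-1 + log(27/8)) + (-9 - 3*log(2) + 3*log(3) + 2*exp(2)) = -10 - 6*log(2) + 6*log(3) + 2*exp(2).

-10 - 6*log(2) + 6*log(3) + 2*exp(2)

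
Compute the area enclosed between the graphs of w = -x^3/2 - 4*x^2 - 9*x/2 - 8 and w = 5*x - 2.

37/24

Set the curves equal: -x^3/2 - 4*x^2 - 9*x/2 - 8 = 5*x - 2, so -x^3/2 - 4*x^2 - 19*x/2 - 6 = 0, which factors as -(x + 1)*(x + 3)*(x + 4)/2 = 0. The curves meet at x = -4, -3, -1.
On [-4, -3], w = 5*x - 2 is on top; that piece has area ∫[-4,-3] (-(-x^3/2 - 4*x^2 - 19*x/2 - 6)) dx = 5/24.
On [-3, -1], w = -x^3/2 - 4*x^2 - 9*x/2 - 8 is on top; that piece has area ∫[-3,-1] (-x^3/2 - 4*x^2 - 19*x/2 - 6) dx = 4/3.
Total enclosed area = 5/24 + 4/3 = 37/24.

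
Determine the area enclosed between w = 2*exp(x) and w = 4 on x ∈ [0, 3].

-18 + 8*log(2) + 2*exp(3)

The difference (2*exp(x)) - (4) = 2*exp(x) - 4 changes sign at x = log(2) inside [0, 3], so split the integral there.
∫[0,log(2)] (2*exp(x) - 4) dx = 2 - log(16); the area of that piece is -2 + log(16).
∫[log(2),3] (2*exp(x) - 4) dx = -16 + 4*log(2) + 2*exp(3).
Total area = (-2 + log(16)) + (-16 + 4*log(2) + 2*exp(3)) = -18 + 8*log(2) + 2*exp(3).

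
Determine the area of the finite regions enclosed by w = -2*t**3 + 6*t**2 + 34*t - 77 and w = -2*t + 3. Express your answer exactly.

999/2

Set the curves equal: -2*t**3 + 6*t**2 + 34*t - 77 = -2*t + 3, so -2*t**3 + 6*t**2 + 36*t - 80 = 0, which factors as -2*(t - 5)*(t - 2)*(t + 4) = 0. The curves meet at t = -4, 2, 5.
On [-4, 2], w = -2*t + 3 is on top; that piece has area ∫[-4,2] (-(-2*t**3 + 6*t**2 + 36*t - 80)) dt = 432.
On [2, 5], w = -2*t**3 + 6*t**2 + 34*t - 77 is on top; that piece has area ∫[2,5] (-2*t**3 + 6*t**2 + 36*t - 80) dt = 135/2.
Total enclosed area = 432 + 135/2 = 999/2.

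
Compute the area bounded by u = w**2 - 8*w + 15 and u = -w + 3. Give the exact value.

Both boundary curves give u as a function of w, so integrate with respect to w. Setting them equal: w**2 - 7*w + 12 = 0, i.e. (w - 4)*(w - 3) = 0, so they meet at w = 3, 4.
For w in [3, 4], u = w**2 - 8*w + 15 is on the left; area = ∫[3,4] (-(w**2 - 7*w + 12)) dw = 1/6.

1/6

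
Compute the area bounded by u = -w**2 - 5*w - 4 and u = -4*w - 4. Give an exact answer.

Both boundary curves give u as a function of w, so integrate with respect to w. Setting them equal: -w**2 - w = 0, i.e. -w*(w + 1) = 0, so they meet at w = -1, 0.
For w in [-1, 0], u = -w**2 - 5*w - 4 is on the right; area = ∫[-1,0] (-w**2 - w) dw = 1/6.

1/6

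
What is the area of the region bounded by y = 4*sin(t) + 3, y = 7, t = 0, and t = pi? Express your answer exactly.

-8 + 4*pi

On [0, pi], (4*sin(t) + 3) - (7) = 4*sin(t) - 4 is ≤ 0 throughout, so the area is a single integral of |4*sin(t) - 4|.
∫[0,pi] (4*sin(t) - 4) dt = 8 - 4*pi; the area of that piece is -8 + 4*pi.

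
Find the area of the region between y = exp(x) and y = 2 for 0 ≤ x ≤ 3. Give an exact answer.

The difference (exp(x)) - (2) = exp(x) - 2 changes sign at x = log(2) inside [0, 3], so split the integral there.
∫[0,log(2)] (exp(x) - 2) dx = 1 - log(4); the area of that piece is -1 + log(4).
∫[log(2),3] (exp(x) - 2) dx = -8 + 2*log(2) + exp(3).
Total area = (-1 + log(4)) + (-8 + 2*log(2) + exp(3)) = -9 + 4*log(2) + exp(3).

-9 + 4*log(2) + exp(3)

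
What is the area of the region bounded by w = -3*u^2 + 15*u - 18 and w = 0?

Set the curves equal: -3*u^2 + 15*u - 18 = 0, so -3*u^2 + 15*u - 18 = 0, which factors as -3*(u - 3)*(u - 2) = 0. The curves meet at u = 2, 3.
On [2, 3], w = -3*u^2 + 15*u - 18 is on top; that piece has area ∫[2,3] (-3*u^2 + 15*u - 18) du = 1/2.

1/2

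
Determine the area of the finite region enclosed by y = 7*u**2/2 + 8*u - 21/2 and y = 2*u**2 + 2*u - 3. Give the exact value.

Set the curves equal: 7*u**2/2 + 8*u - 21/2 = 2*u**2 + 2*u - 3, so 3*u**2/2 + 6*u - 15/2 = 0, which factors as 3*(u - 1)*(u + 5)/2 = 0. The curves meet at u = -5, 1.
On [-5, 1], y = 2*u**2 + 2*u - 3 is on top; that piece has area ∫[-5,1] (-(3*u**2/2 + 6*u - 15/2)) du = 54.

54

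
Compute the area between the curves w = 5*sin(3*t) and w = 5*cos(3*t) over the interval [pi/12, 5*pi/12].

10*sqrt(2)/3

On [pi/12, 5*pi/12], (5*sin(3*t)) - (5*cos(3*t)) = 5*sin(3*t) - 5*cos(3*t) is ≥ 0 throughout, so the area is a single integral of |5*sin(3*t) - 5*cos(3*t)|.
∫[pi/12,5*pi/12] (5*sin(3*t) - 5*cos(3*t)) dt = 10*sqrt(2)/3.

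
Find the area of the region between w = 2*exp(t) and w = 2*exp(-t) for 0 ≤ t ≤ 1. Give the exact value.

On [0, 1], (2*exp(t)) - (2*exp(-t)) = 2*exp(t) - 2*exp(-t) is ≥ 0 throughout, so the area is a single integral of |2*exp(t) - 2*exp(-t)|.
∫[0,1] (2*exp(t) - 2*exp(-t)) dt = -4 + 2*exp(-1) + 2*exp(1).

-4 + 2*exp(-1) + 2*exp(1)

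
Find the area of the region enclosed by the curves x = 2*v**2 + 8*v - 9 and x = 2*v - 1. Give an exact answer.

Both boundary curves give x as a function of v, so integrate with respect to v. Setting them equal: 2*v**2 + 6*v - 8 = 0, i.e. 2*(v - 1)*(v + 4) = 0, so they meet at v = -4, 1.
For v in [-4, 1], x = 2*v**2 + 8*v - 9 is on the left; area = ∫[-4,1] (-(2*v**2 + 6*v - 8)) dv = 125/3.

125/3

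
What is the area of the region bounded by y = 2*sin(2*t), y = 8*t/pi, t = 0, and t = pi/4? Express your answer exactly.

1 - pi/4

On [0, pi/4], (2*sin(2*t)) - (8*t/pi) = -8*t/pi + 2*sin(2*t) is ≥ 0 throughout, so the area is a single integral of |-8*t/pi + 2*sin(2*t)|.
∫[0,pi/4] (-8*t/pi + 2*sin(2*t)) dt = 1 - pi/4.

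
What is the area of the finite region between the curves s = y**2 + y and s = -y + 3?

Both boundary curves give s as a function of y, so integrate with respect to y. Setting them equal: y**2 + 2*y - 3 = 0, i.e. (y - 1)*(y + 3) = 0, so they meet at y = -3, 1.
For y in [-3, 1], s = y**2 + y is on the left; area = ∫[-3,1] (-(y**2 + 2*y - 3)) dy = 32/3.

32/3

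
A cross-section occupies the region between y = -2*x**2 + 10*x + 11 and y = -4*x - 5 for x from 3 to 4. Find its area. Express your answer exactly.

On [3, 4], (-2*x**2 + 10*x + 11) - (-4*x - 5) = -2*x**2 + 14*x + 16 is ≥ 0 throughout, so the area is a single integral of |-2*x**2 + 14*x + 16|.
∫[3,4] (-2*x**2 + 14*x + 16) dx = 121/3.

121/3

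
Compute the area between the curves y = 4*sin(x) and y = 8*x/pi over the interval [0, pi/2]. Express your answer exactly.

On [0, pi/2], (4*sin(x)) - (8*x/pi) = -8*x/pi + 4*sin(x) is ≥ 0 throughout, so the area is a single integral of |-8*x/pi + 4*sin(x)|.
∫[0,pi/2] (-8*x/pi + 4*sin(x)) dx = 4 - pi.

4 - pi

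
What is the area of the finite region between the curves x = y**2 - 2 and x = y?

Both boundary curves give x as a function of y, so integrate with respect to y. Setting them equal: y**2 - y - 2 = 0, i.e. (y - 2)*(y + 1) = 0, so they meet at y = -1, 2.
For y in [-1, 2], x = y**2 - 2 is on the left; area = ∫[-1,2] (-(y**2 - y - 2)) dy = 9/2.

9/2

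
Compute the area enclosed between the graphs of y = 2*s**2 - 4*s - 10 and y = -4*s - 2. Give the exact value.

Set the curves equal: 2*s**2 - 4*s - 10 = -4*s - 2, so 2*s**2 - 8 = 0, which factors as 2*(s - 2)*(s + 2) = 0. The curves meet at s = -2, 2.
On [-2, 2], y = -4*s - 2 is on top; that piece has area ∫[-2,2] (-(2*s**2 - 8)) ds = 64/3.

64/3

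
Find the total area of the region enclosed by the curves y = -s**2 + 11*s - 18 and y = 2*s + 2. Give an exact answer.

1/6

Set the curves equal: -s**2 + 11*s - 18 = 2*s + 2, so -s**2 + 9*s - 20 = 0, which factors as -(s - 5)*(s - 4) = 0. The curves meet at s = 4, 5.
On [4, 5], y = -s**2 + 11*s - 18 is on top; that piece has area ∫[4,5] (-s**2 + 9*s - 20) ds = 1/6.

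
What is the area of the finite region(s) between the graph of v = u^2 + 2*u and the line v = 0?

The curve meets the u-axis where u^2 + 2*u = 0, i.e. u*(u + 2) = 0, at u = -2, 0.
On [-2, 0] the curve lies below the axis; ∫[-2,0] (u^2 + 2*u) du = -4/3, giving area 4/3.

4/3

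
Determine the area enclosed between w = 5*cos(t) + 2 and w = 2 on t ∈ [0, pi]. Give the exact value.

The difference (5*cos(t) + 2) - (2) = 5*cos(t) changes sign at t = pi/2 inside [0, pi], so split the integral there.
∫[0,pi/2] (5*cos(t)) dt = 5.
∫[pi/2,pi] (5*cos(t)) dt = -5; the area of that piece is 5.
Total area = 5 + 5 = 10.

10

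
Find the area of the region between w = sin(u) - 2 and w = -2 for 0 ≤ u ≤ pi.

2

On [0, pi], (sin(u) - 2) - (-2) = sin(u) is ≥ 0 throughout, so the area is a single integral of |sin(u)|.
∫[0,pi] (sin(u)) du = 2.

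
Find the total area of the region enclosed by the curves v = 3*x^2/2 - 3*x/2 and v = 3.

27/4

Set the curves equal: 3*x^2/2 - 3*x/2 = 3, so 3*x^2/2 - 3*x/2 - 3 = 0, which factors as 3*(x - 2)*(x + 1)/2 = 0. The curves meet at x = -1, 2.
On [-1, 2], v = 3 is on top; that piece has area ∫[-1,2] (-(3*x^2/2 - 3*x/2 - 3)) dx = 27/4.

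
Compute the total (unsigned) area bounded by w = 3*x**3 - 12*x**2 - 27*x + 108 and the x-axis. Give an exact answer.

1741/4

The curve meets the x-axis where 3*x**3 - 12*x**2 - 27*x + 108 = 0, i.e. 3*(x - 4)*(x - 3)*(x + 3) = 0, at x = -3, 3, 4.
On [-3, 3] the curve lies above the axis; ∫[-3,3] (3*x**3 - 12*x**2 - 27*x + 108) dx = 432, giving area 432.
On [3, 4] the curve lies below the axis; ∫[3,4] (3*x**3 - 12*x**2 - 27*x + 108) dx = -13/4, giving area 13/4.
Total area = 432 + 13/4 = 1741/4.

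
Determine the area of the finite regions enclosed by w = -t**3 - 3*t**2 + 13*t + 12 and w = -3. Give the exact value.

Set the curves equal: -t**3 - 3*t**2 + 13*t + 12 = -3, so -t**3 - 3*t**2 + 13*t + 15 = 0, which factors as -(t - 3)*(t + 1)*(t + 5) = 0. The curves meet at t = -5, -1, 3.
On [-5, -1], w = -3 is on top; that piece has area ∫[-5,-1] (-(-t**3 - 3*t**2 + 13*t + 15)) dt = 64.
On [-1, 3], w = -t**3 - 3*t**2 + 13*t + 12 is on top; that piece has area ∫[-1,3] (-t**3 - 3*t**2 + 13*t + 15) dt = 64.
Total enclosed area = 64 + 64 = 128.

128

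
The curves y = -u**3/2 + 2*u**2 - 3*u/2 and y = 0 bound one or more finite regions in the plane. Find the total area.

Set the curves equal: -u**3/2 + 2*u**2 - 3*u/2 = 0, so -u**3/2 + 2*u**2 - 3*u/2 = 0, which factors as -u*(u - 3)*(u - 1)/2 = 0. The curves meet at u = 0, 1, 3.
On [0, 1], y = 0 is on top; that piece has area ∫[0,1] (-(-u**3/2 + 2*u**2 - 3*u/2)) du = 5/24.
On [1, 3], y = -u**3/2 + 2*u**2 - 3*u/2 is on top; that piece has area ∫[1,3] (-u**3/2 + 2*u**2 - 3*u/2) du = 4/3.
Total enclosed area = 5/24 + 4/3 = 37/24.

37/24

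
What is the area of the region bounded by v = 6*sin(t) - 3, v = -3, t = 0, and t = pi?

12

On [0, pi], (6*sin(t) - 3) - (-3) = 6*sin(t) is ≥ 0 throughout, so the area is a single integral of |6*sin(t)|.
∫[0,pi] (6*sin(t)) dt = 12.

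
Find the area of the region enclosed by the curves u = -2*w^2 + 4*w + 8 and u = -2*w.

Both boundary curves give u as a function of w, so integrate with respect to w. Setting them equal: -2*w^2 + 6*w + 8 = 0, i.e. -2*(w - 4)*(w + 1) = 0, so they meet at w = -1, 4.
For w in [-1, 4], u = -2*w^2 + 4*w + 8 is on the right; area = ∫[-1,4] (-2*w^2 + 6*w + 8) dw = 125/3.

125/3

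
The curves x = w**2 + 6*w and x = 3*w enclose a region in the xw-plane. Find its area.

Both boundary curves give x as a function of w, so integrate with respect to w. Setting them equal: w**2 + 3*w = 0, i.e. w*(w + 3) = 0, so they meet at w = -3, 0.
For w in [-3, 0], x = w**2 + 6*w is on the left; area = ∫[-3,0] (-(w**2 + 3*w)) dw = 9/2.

9/2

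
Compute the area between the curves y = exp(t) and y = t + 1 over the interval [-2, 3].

-15/2 - exp(-2) + exp(3)

On [-2, 3], (exp(t)) - (t + 1) = -t + exp(t) - 1 is ≥ 0 throughout, so the area is a single integral of |-t + exp(t) - 1|.
∫[-2,3] (-t + exp(t) - 1) dt = -15/2 - exp(-2) + exp(3).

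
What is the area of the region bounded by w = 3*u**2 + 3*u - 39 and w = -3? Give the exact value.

Set the curves equal: 3*u**2 + 3*u - 39 = -3, so 3*u**2 + 3*u - 36 = 0, which factors as 3*(u - 3)*(u + 4) = 0. The curves meet at u = -4, 3.
On [-4, 3], w = -3 is on top; that piece has area ∫[-4,3] (-(3*u**2 + 3*u - 36)) du = 343/2.

343/2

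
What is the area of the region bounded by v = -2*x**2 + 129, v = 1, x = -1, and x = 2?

On [-1, 2], (-2*x**2 + 129) - (1) = -2*x**2 + 128 is ≥ 0 throughout, so the area is a single integral of |-2*x**2 + 128|.
∫[-1,2] (-2*x**2 + 128) dx = 378.

378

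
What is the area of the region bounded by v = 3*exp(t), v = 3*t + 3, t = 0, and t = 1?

On [0, 1], (3*exp(t)) - (3*t + 3) = -3*t + 3*exp(t) - 3 is ≥ 0 throughout, so the area is a single integral of |-3*t + 3*exp(t) - 3|.
∫[0,1] (-3*t + 3*exp(t) - 3) dt = -15/2 + 3*exp(1).

-15/2 + 3*exp(1)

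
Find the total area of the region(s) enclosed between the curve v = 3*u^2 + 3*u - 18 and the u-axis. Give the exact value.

125/2

The curve meets the u-axis where 3*u^2 + 3*u - 18 = 0, i.e. 3*(u - 2)*(u + 3) = 0, at u = -3, 2.
On [-3, 2] the curve lies below the axis; ∫[-3,2] (3*u^2 + 3*u - 18) du = -125/2, giving area 125/2.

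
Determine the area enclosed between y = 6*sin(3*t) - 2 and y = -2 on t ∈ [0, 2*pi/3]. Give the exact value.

The difference (6*sin(3*t) - 2) - (-2) = 6*sin(3*t) changes sign at t = pi/3 inside [0, 2*pi/3], so split the integral there.
∫[0,pi/3] (6*sin(3*t)) dt = 4.
∫[pi/3,2*pi/3] (6*sin(3*t)) dt = -4; the area of that piece is 4.
Total area = 4 + 4 = 8.

8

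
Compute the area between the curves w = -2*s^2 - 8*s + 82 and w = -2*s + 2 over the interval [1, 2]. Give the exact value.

On [1, 2], (-2*s^2 - 8*s + 82) - (-2*s + 2) = -2*s^2 - 6*s + 80 is ≥ 0 throughout, so the area is a single integral of |-2*s^2 - 6*s + 80|.
∫[1,2] (-2*s^2 - 6*s + 80) ds = 199/3.

199/3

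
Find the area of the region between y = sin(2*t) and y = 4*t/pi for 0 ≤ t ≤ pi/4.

1/2 - pi/8

On [0, pi/4], (sin(2*t)) - (4*t/pi) = -4*t/pi + sin(2*t) is ≥ 0 throughout, so the area is a single integral of |-4*t/pi + sin(2*t)|.
∫[0,pi/4] (-4*t/pi + sin(2*t)) dt = 1/2 - pi/8.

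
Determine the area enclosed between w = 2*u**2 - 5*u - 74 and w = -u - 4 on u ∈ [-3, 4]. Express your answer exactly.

On [-3, 4], (2*u**2 - 5*u - 74) - (-u - 4) = 2*u**2 - 4*u - 70 is ≤ 0 throughout, so the area is a single integral of |2*u**2 - 4*u - 70|.
∫[-3,4] (2*u**2 - 4*u - 70) du = -1330/3; the area of that piece is 1330/3.

1330/3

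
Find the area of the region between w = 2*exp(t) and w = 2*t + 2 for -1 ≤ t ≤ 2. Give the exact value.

-9 - 2*exp(-1) + 2*exp(2)

On [-1, 2], (2*exp(t)) - (2*t + 2) = -2*t + 2*exp(t) - 2 is ≥ 0 throughout, so the area is a single integral of |-2*t + 2*exp(t) - 2|.
∫[-1,2] (-2*t + 2*exp(t) - 2) dt = -9 - 2*exp(-1) + 2*exp(2).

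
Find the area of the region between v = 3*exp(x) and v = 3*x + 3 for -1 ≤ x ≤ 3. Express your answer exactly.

On [-1, 3], (3*exp(x)) - (3*x + 3) = -3*x + 3*exp(x) - 3 is ≥ 0 throughout, so the area is a single integral of |-3*x + 3*exp(x) - 3|.
∫[-1,3] (-3*x + 3*exp(x) - 3) dx = -24 - 3*exp(-1) + 3*exp(3).

-24 - 3*exp(-1) + 3*exp(3)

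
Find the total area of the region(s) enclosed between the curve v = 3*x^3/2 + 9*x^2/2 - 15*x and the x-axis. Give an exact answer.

1221/8

The curve meets the x-axis where 3*x^3/2 + 9*x^2/2 - 15*x = 0, i.e. 3*x*(x - 2)*(x + 5)/2 = 0, at x = -5, 0, 2.
On [-5, 0] the curve lies above the axis; ∫[-5,0] (3*x^3/2 + 9*x^2/2 - 15*x) dx = 1125/8, giving area 1125/8.
On [0, 2] the curve lies below the axis; ∫[0,2] (3*x^3/2 + 9*x^2/2 - 15*x) dx = -12, giving area 12.
Total area = 1125/8 + 12 = 1221/8.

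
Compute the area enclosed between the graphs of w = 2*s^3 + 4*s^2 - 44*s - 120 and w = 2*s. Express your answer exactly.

5137/6

Set the curves equal: 2*s^3 + 4*s^2 - 44*s - 120 = 2*s, so 2*s^3 + 4*s^2 - 46*s - 120 = 0, which factors as 2*(s - 5)*(s + 3)*(s + 4) = 0. The curves meet at s = -4, -3, 5.
On [-4, -3], w = 2*s^3 + 4*s^2 - 44*s - 120 is on top; that piece has area ∫[-4,-3] (2*s^3 + 4*s^2 - 46*s - 120) ds = 17/6.
On [-3, 5], w = 2*s is on top; that piece has area ∫[-3,5] (-(2*s^3 + 4*s^2 - 46*s - 120)) ds = 2560/3.
Total enclosed area = 17/6 + 2560/3 = 5137/6.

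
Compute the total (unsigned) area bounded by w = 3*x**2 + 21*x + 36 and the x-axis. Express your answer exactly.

The curve meets the x-axis where 3*x**2 + 21*x + 36 = 0, i.e. 3*(x + 3)*(x + 4) = 0, at x = -4, -3.
On [-4, -3] the curve lies below the axis; ∫[-4,-3] (3*x**2 + 21*x + 36) dx = -1/2, giving area 1/2.

1/2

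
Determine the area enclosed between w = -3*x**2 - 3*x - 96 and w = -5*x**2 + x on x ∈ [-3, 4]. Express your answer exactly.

1876/3

On [-3, 4], (-3*x**2 - 3*x - 96) - (-5*x**2 + x) = 2*x**2 - 4*x - 96 is ≤ 0 throughout, so the area is a single integral of |2*x**2 - 4*x - 96|.
∫[-3,4] (2*x**2 - 4*x - 96) dx = -1876/3; the area of that piece is 1876/3.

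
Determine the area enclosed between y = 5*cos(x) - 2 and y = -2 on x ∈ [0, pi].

The difference (5*cos(x) - 2) - (-2) = 5*cos(x) changes sign at x = pi/2 inside [0, pi], so split the integral there.
∫[0,pi/2] (5*cos(x)) dx = 5.
∫[pi/2,pi] (5*cos(x)) dx = -5; the area of that piece is 5.
Total area = 5 + 5 = 10.

10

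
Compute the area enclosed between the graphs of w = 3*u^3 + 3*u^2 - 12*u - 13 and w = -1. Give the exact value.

71/2

Set the curves equal: 3*u^3 + 3*u^2 - 12*u - 13 = -1, so 3*u^3 + 3*u^2 - 12*u - 12 = 0, which factors as 3*(u - 2)*(u + 1)*(u + 2) = 0. The curves meet at u = -2, -1, 2.
On [-2, -1], w = 3*u^3 + 3*u^2 - 12*u - 13 is on top; that piece has area ∫[-2,-1] (3*u^3 + 3*u^2 - 12*u - 12) du = 7/4.
On [-1, 2], w = -1 is on top; that piece has area ∫[-1,2] (-(3*u^3 + 3*u^2 - 12*u - 12)) du = 135/4.
Total enclosed area = 7/4 + 135/4 = 71/2.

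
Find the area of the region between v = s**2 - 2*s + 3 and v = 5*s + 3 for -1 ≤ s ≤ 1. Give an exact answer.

7

The difference (s**2 - 2*s + 3) - (5*s + 3) = s**2 - 7*s changes sign at s = 0 inside [-1, 1], so split the integral there.
∫[-1,0] (s**2 - 7*s) ds = 23/6.
∫[0,1] (s**2 - 7*s) ds = -19/6; the area of that piece is 19/6.
Total area = 23/6 + 19/6 = 7.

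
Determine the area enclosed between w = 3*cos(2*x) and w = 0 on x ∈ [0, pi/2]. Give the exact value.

3

The difference (3*cos(2*x)) - (0) = 3*cos(2*x) changes sign at x = pi/4 inside [0, pi/2], so split the integral there.
∫[0,pi/4] (3*cos(2*x)) dx = 3/2.
∫[pi/4,pi/2] (3*cos(2*x)) dx = -3/2; the area of that piece is 3/2.
Total area = 3/2 + 3/2 = 3.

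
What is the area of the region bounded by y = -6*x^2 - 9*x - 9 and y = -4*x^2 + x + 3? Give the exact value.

Set the curves equal: -6*x^2 - 9*x - 9 = -4*x^2 + x + 3, so -2*x^2 - 10*x - 12 = 0, which factors as -2*(x + 2)*(x + 3) = 0. The curves meet at x = -3, -2.
On [-3, -2], y = -6*x^2 - 9*x - 9 is on top; that piece has area ∫[-3,-2] (-2*x^2 - 10*x - 12) dx = 1/3.

1/3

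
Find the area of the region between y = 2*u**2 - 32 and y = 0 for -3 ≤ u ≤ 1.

On [-3, 1], (2*u**2 - 32) - (0) = 2*u**2 - 32 is ≤ 0 throughout, so the area is a single integral of |2*u**2 - 32|.
∫[-3,1] (2*u**2 - 32) du = -328/3; the area of that piece is 328/3.

328/3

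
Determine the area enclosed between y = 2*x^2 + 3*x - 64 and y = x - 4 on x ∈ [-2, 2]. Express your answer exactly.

688/3

On [-2, 2], (2*x^2 + 3*x - 64) - (x - 4) = 2*x^2 + 2*x - 60 is ≤ 0 throughout, so the area is a single integral of |2*x^2 + 2*x - 60|.
∫[-2,2] (2*x^2 + 2*x - 60) dx = -688/3; the area of that piece is 688/3.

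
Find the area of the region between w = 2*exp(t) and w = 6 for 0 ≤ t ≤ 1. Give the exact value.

On [0, 1], (2*exp(t)) - (6) = 2*exp(t) - 6 is ≤ 0 throughout, so the area is a single integral of |2*exp(t) - 6|.
∫[0,1] (2*exp(t) - 6) dt = -8 + 2*exp(1); the area of that piece is 8 - 2*exp(1).

8 - 2*exp(1)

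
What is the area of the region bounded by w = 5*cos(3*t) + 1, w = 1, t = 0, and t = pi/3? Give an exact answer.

10/3

The difference (5*cos(3*t) + 1) - (1) = 5*cos(3*t) changes sign at t = pi/6 inside [0, pi/3], so split the integral there.
∫[0,pi/6] (5*cos(3*t)) dt = 5/3.
∫[pi/6,pi/3] (5*cos(3*t)) dt = -5/3; the area of that piece is 5/3.
Total area = 5/3 + 5/3 = 10/3.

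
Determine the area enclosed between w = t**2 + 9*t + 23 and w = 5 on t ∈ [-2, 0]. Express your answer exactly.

62/3

On [-2, 0], (t**2 + 9*t + 23) - (5) = t**2 + 9*t + 18 is ≥ 0 throughout, so the area is a single integral of |t**2 + 9*t + 18|.
∫[-2,0] (t**2 + 9*t + 18) dt = 62/3.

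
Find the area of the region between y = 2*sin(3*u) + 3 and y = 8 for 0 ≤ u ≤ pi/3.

On [0, pi/3], (2*sin(3*u) + 3) - (8) = 2*sin(3*u) - 5 is ≤ 0 throughout, so the area is a single integral of |2*sin(3*u) - 5|.
∫[0,pi/3] (2*sin(3*u) - 5) du = 4/3 - 5*pi/3; the area of that piece is -4/3 + 5*pi/3.

-4/3 + 5*pi/3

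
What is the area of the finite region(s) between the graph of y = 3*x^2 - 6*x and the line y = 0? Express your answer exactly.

4

The curve meets the x-axis where 3*x^2 - 6*x = 0, i.e. 3*x*(x - 2) = 0, at x = 0, 2.
On [0, 2] the curve lies below the axis; ∫[0,2] (3*x^2 - 6*x) dx = -4, giving area 4.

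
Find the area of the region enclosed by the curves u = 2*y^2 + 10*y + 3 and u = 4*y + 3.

Both boundary curves give u as a function of y, so integrate with respect to y. Setting them equal: 2*y^2 + 6*y = 0, i.e. 2*y*(y + 3) = 0, so they meet at y = -3, 0.
For y in [-3, 0], u = 2*y^2 + 10*y + 3 is on the left; area = ∫[-3,0] (-(2*y^2 + 6*y)) dy = 9.

9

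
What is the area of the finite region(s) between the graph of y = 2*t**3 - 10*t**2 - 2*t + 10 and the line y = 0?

296/3

The curve meets the t-axis where 2*t**3 - 10*t**2 - 2*t + 10 = 0, i.e. 2*(t - 5)*(t - 1)*(t + 1) = 0, at t = -1, 1, 5.
On [-1, 1] the curve lies above the axis; ∫[-1,1] (2*t**3 - 10*t**2 - 2*t + 10) dt = 40/3, giving area 40/3.
On [1, 5] the curve lies below the axis; ∫[1,5] (2*t**3 - 10*t**2 - 2*t + 10) dt = -256/3, giving area 256/3.
Total area = 40/3 + 256/3 = 296/3.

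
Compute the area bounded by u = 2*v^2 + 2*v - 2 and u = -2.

1/3

Both boundary curves give u as a function of v, so integrate with respect to v. Setting them equal: 2*v^2 + 2*v = 0, i.e. 2*v*(v + 1) = 0, so they meet at v = -1, 0.
For v in [-1, 0], u = 2*v^2 + 2*v - 2 is on the left; area = ∫[-1,0] (-(2*v^2 + 2*v)) dv = 1/3.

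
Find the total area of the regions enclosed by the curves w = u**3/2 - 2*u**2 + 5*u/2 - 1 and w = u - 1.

Set the curves equal: u**3/2 - 2*u**2 + 5*u/2 - 1 = u - 1, so u**3/2 - 2*u**2 + 3*u/2 = 0, which factors as u*(u - 3)*(u - 1)/2 = 0. The curves meet at u = 0, 1, 3.
On [0, 1], w = u**3/2 - 2*u**2 + 5*u/2 - 1 is on top; that piece has area ∫[0,1] (u**3/2 - 2*u**2 + 3*u/2) du = 5/24.
On [1, 3], w = u - 1 is on top; that piece has area ∫[1,3] (-(u**3/2 - 2*u**2 + 3*u/2)) du = 4/3.
Total enclosed area = 5/24 + 4/3 = 37/24.

37/24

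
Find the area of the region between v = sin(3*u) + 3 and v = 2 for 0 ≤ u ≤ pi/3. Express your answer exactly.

2/3 + pi/3

On [0, pi/3], (sin(3*u) + 3) - (2) = sin(3*u) + 1 is ≥ 0 throughout, so the area is a single integral of |sin(3*u) + 1|.
∫[0,pi/3] (sin(3*u) + 1) du = 2/3 + pi/3.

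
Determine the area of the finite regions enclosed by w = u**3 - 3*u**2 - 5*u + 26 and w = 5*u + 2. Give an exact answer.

Set the curves equal: u**3 - 3*u**2 - 5*u + 26 = 5*u + 2, so u**3 - 3*u**2 - 10*u + 24 = 0, which factors as (u - 4)*(u - 2)*(u + 3) = 0. The curves meet at u = -3, 2, 4.
On [-3, 2], w = u**3 - 3*u**2 - 5*u + 26 is on top; that piece has area ∫[-3,2] (u**3 - 3*u**2 - 10*u + 24) du = 375/4.
On [2, 4], w = 5*u + 2 is on top; that piece has area ∫[2,4] (-(u**3 - 3*u**2 - 10*u + 24)) du = 8.
Total enclosed area = 375/4 + 8 = 407/4.

407/4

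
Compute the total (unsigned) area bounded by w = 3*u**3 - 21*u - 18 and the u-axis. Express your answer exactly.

The curve meets the u-axis where 3*u**3 - 21*u - 18 = 0, i.e. 3*(u - 3)*(u + 1)*(u + 2) = 0, at u = -2, -1, 3.
On [-2, -1] the curve lies above the axis; ∫[-2,-1] (3*u**3 - 21*u - 18) du = 9/4, giving area 9/4.
On [-1, 3] the curve lies below the axis; ∫[-1,3] (3*u**3 - 21*u - 18) du = -96, giving area 96.
Total area = 9/4 + 96 = 393/4.

393/4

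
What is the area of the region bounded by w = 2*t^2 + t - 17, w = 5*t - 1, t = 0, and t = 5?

60

The difference (2*t^2 + t - 17) - (5*t - 1) = 2*t^2 - 4*t - 16 changes sign at t = 4 inside [0, 5], so split the integral there.
∫[0,4] (2*t^2 - 4*t - 16) dt = -160/3; the area of that piece is 160/3.
∫[4,5] (2*t^2 - 4*t - 16) dt = 20/3.
Total area = 160/3 + 20/3 = 60.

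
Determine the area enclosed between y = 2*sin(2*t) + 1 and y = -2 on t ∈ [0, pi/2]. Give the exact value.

On [0, pi/2], (2*sin(2*t) + 1) - (-2) = 2*sin(2*t) + 3 is ≥ 0 throughout, so the area is a single integral of |2*sin(2*t) + 3|.
∫[0,pi/2] (2*sin(2*t) + 3) dt = 2 + 3*pi/2.

2 + 3*pi/2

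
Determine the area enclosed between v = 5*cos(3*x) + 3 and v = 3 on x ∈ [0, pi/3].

10/3

The difference (5*cos(3*x) + 3) - (3) = 5*cos(3*x) changes sign at x = pi/6 inside [0, pi/3], so split the integral there.
∫[0,pi/6] (5*cos(3*x)) dx = 5/3.
∫[pi/6,pi/3] (5*cos(3*x)) dx = -5/3; the area of that piece is 5/3.
Total area = 5/3 + 5/3 = 10/3.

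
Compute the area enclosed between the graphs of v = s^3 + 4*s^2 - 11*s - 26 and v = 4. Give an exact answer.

863/6

Set the curves equal: s^3 + 4*s^2 - 11*s - 26 = 4, so s^3 + 4*s^2 - 11*s - 30 = 0, which factors as (s - 3)*(s + 2)*(s + 5) = 0. The curves meet at s = -5, -2, 3.
On [-5, -2], v = s^3 + 4*s^2 - 11*s - 26 is on top; that piece has area ∫[-5,-2] (s^3 + 4*s^2 - 11*s - 30) ds = 117/4.
On [-2, 3], v = 4 is on top; that piece has area ∫[-2,3] (-(s^3 + 4*s^2 - 11*s - 30)) ds = 1375/12.
Total enclosed area = 117/4 + 1375/12 = 863/6.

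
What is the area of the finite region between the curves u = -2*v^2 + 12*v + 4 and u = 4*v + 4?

Both boundary curves give u as a function of v, so integrate with respect to v. Setting them equal: -2*v^2 + 8*v = 0, i.e. -2*v*(v - 4) = 0, so they meet at v = 0, 4.
For v in [0, 4], u = -2*v^2 + 12*v + 4 is on the right; area = ∫[0,4] (-2*v^2 + 8*v) dv = 64/3.

64/3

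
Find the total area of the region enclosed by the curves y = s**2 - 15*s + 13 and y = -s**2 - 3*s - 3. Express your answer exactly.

8/3

Set the curves equal: s**2 - 15*s + 13 = -s**2 - 3*s - 3, so 2*s**2 - 12*s + 16 = 0, which factors as 2*(s - 4)*(s - 2) = 0. The curves meet at s = 2, 4.
On [2, 4], y = -s**2 - 3*s - 3 is on top; that piece has area ∫[2,4] (-(2*s**2 - 12*s + 16)) ds = 8/3.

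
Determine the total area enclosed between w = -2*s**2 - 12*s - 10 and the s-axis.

64/3

The curve meets the s-axis where -2*s**2 - 12*s - 10 = 0, i.e. -2*(s + 1)*(s + 5) = 0, at s = -5, -1.
On [-5, -1] the curve lies above the axis; ∫[-5,-1] (-2*s**2 - 12*s - 10) ds = 64/3, giving area 64/3.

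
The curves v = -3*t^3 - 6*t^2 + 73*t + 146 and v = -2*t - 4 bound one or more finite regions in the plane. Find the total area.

2459/2

Set the curves equal: -3*t^3 - 6*t^2 + 73*t + 146 = -2*t - 4, so -3*t^3 - 6*t^2 + 75*t + 150 = 0, which factors as -3*(t - 5)*(t + 2)*(t + 5) = 0. The curves meet at t = -5, -2, 5.
On [-5, -2], v = -2*t - 4 is on top; that piece has area ∫[-5,-2] (-(-3*t^3 - 6*t^2 + 75*t + 150)) dt = 459/4.
On [-2, 5], v = -3*t^3 - 6*t^2 + 73*t + 146 is on top; that piece has area ∫[-2,5] (-3*t^3 - 6*t^2 + 75*t + 150) dt = 4459/4.
Total enclosed area = 459/4 + 4459/4 = 2459/2.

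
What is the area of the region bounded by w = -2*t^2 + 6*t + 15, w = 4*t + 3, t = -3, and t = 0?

The difference (-2*t^2 + 6*t + 15) - (4*t + 3) = -2*t^2 + 2*t + 12 changes sign at t = -2 inside [-3, 0], so split the integral there.
∫[-3,-2] (-2*t^2 + 2*t + 12) dt = -17/3; the area of that piece is 17/3.
∫[-2,0] (-2*t^2 + 2*t + 12) dt = 44/3.
Total area = 17/3 + 44/3 = 61/3.

61/3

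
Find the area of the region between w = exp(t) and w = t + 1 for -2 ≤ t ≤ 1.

On [-2, 1], (exp(t)) - (t + 1) = -t + exp(t) - 1 is ≥ 0 throughout, so the area is a single integral of |-t + exp(t) - 1|.
∫[-2,1] (-t + exp(t) - 1) dt = -3/2 - exp(-2) + exp(1).

-3/2 - exp(-2) + exp(1)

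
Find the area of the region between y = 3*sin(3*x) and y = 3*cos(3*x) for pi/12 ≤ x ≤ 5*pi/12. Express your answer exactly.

2*sqrt(2)

On [pi/12, 5*pi/12], (3*sin(3*x)) - (3*cos(3*x)) = 3*sin(3*x) - 3*cos(3*x) is ≥ 0 throughout, so the area is a single integral of |3*sin(3*x) - 3*cos(3*x)|.
∫[pi/12,5*pi/12] (3*sin(3*x) - 3*cos(3*x)) dx = 2*sqrt(2).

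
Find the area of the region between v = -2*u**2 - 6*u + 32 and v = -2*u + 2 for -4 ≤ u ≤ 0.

On [-4, 0], (-2*u**2 - 6*u + 32) - (-2*u + 2) = -2*u**2 - 4*u + 30 is ≥ 0 throughout, so the area is a single integral of |-2*u**2 - 4*u + 30|.
∫[-4,0] (-2*u**2 - 4*u + 30) du = 328/3.

328/3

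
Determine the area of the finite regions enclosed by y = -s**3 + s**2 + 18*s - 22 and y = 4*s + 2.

1741/12

Set the curves equal: -s**3 + s**2 + 18*s - 22 = 4*s + 2, so -s**3 + s**2 + 14*s - 24 = 0, which factors as -(s - 3)*(s - 2)*(s + 4) = 0. The curves meet at s = -4, 2, 3.
On [-4, 2], y = 4*s + 2 is on top; that piece has area ∫[-4,2] (-(-s**3 + s**2 + 14*s - 24)) ds = 144.
On [2, 3], y = -s**3 + s**2 + 18*s - 22 is on top; that piece has area ∫[2,3] (-s**3 + s**2 + 14*s - 24) ds = 13/12.
Total enclosed area = 144 + 13/12 = 1741/12.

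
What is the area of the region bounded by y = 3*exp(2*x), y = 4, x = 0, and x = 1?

The difference (3*exp(2*x)) - (4) = 3*exp(2*x) - 4 changes sign at x = -log(3)/2 + log(2) inside [0, 1], so split the integral there.
∫[0,-log(3)/2 + log(2)] (3*exp(2*x) - 4) dx = log(9/16) + 1/2; the area of that piece is -1/2 + log(16/9).
∫[-log(3)/2 + log(2),1] (3*exp(2*x) - 4) dx = -6 - 2*log(3) + 4*log(2) + 3*exp(2)/2.
Total area = (-1/2 + log(16/9)) + (-6 - 2*log(3) + 4*log(2) + 3*exp(2)/2) = -13/2 - 4*log(3) + 8*log(2) + 3*exp(2)/2.

-13/2 - 4*log(3) + 8*log(2) + 3*exp(2)/2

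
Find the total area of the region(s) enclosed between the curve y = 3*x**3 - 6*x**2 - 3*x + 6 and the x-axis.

The curve meets the x-axis where 3*x**3 - 6*x**2 - 3*x + 6 = 0, i.e. 3*(x - 2)*(x - 1)*(x + 1) = 0, at x = -1, 1, 2.
On [-1, 1] the curve lies above the axis; ∫[-1,1] (3*x**3 - 6*x**2 - 3*x + 6) dx = 8, giving area 8.
On [1, 2] the curve lies below the axis; ∫[1,2] (3*x**3 - 6*x**2 - 3*x + 6) dx = -5/4, giving area 5/4.
Total area = 8 + 5/4 = 37/4.

37/4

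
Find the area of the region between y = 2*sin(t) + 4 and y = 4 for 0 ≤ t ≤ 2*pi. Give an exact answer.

8

The difference (2*sin(t) + 4) - (4) = 2*sin(t) changes sign at t = pi inside [0, 2*pi], so split the integral there.
∫[0,pi] (2*sin(t)) dt = 4.
∫[pi,2*pi] (2*sin(t)) dt = -4; the area of that piece is 4.
Total area = 4 + 4 = 8.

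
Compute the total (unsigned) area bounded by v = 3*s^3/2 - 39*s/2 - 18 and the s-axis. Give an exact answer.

The curve meets the s-axis where 3*s^3/2 - 39*s/2 - 18 = 0, i.e. 3*(s - 4)*(s + 1)*(s + 3)/2 = 0, at s = -3, -1, 4.
On [-3, -1] the curve lies above the axis; ∫[-3,-1] (3*s^3/2 - 39*s/2 - 18) ds = 12, giving area 12.
On [-1, 4] the curve lies below the axis; ∫[-1,4] (3*s^3/2 - 39*s/2 - 18) ds = -1125/8, giving area 1125/8.
Total area = 12 + 1125/8 = 1221/8.

1221/8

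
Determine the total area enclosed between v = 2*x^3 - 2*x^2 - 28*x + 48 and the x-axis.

1741/6

The curve meets the x-axis where 2*x^3 - 2*x^2 - 28*x + 48 = 0, i.e. 2*(x - 3)*(x - 2)*(x + 4) = 0, at x = -4, 2, 3.
On [-4, 2] the curve lies above the axis; ∫[-4,2] (2*x^3 - 2*x^2 - 28*x + 48) dx = 288, giving area 288.
On [2, 3] the curve lies below the axis; ∫[2,3] (2*x^3 - 2*x^2 - 28*x + 48) dx = -13/6, giving area 13/6.
Total area = 288 + 13/6 = 1741/6.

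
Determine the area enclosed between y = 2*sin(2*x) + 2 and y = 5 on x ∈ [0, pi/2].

On [0, pi/2], (2*sin(2*x) + 2) - (5) = 2*sin(2*x) - 3 is ≤ 0 throughout, so the area is a single integral of |2*sin(2*x) - 3|.
∫[0,pi/2] (2*sin(2*x) - 3) dx = 2 - 3*pi/2; the area of that piece is -2 + 3*pi/2.

-2 + 3*pi/2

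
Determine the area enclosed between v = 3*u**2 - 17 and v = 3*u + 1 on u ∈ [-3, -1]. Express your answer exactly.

The difference (3*u**2 - 17) - (3*u + 1) = 3*u**2 - 3*u - 18 changes sign at u = -2 inside [-3, -1], so split the integral there.
∫[-3,-2] (3*u**2 - 3*u - 18) du = 17/2.
∫[-2,-1] (3*u**2 - 3*u - 18) du = -13/2; the area of that piece is 13/2.
Total area = 17/2 + 13/2 = 15.

15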